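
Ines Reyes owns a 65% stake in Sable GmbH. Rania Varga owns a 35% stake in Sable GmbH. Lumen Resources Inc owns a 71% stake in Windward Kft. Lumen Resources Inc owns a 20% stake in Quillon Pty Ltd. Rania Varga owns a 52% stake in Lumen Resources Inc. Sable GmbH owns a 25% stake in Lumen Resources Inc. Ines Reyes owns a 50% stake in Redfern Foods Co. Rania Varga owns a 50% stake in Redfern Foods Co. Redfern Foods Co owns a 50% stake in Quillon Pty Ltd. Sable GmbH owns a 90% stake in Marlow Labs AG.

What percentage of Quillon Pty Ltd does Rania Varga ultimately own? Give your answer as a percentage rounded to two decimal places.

37.15%

Rania reaches Quillon along 3 paths.
Via Redfern: 50% × 50% = 25%.
Via Sable → Lumen: 35% × 25% × 20% = 1.75%.
Via Lumen: 52% × 20% = 10.4%.
Total: 25% + 1.75% + 10.4% = 37.15%.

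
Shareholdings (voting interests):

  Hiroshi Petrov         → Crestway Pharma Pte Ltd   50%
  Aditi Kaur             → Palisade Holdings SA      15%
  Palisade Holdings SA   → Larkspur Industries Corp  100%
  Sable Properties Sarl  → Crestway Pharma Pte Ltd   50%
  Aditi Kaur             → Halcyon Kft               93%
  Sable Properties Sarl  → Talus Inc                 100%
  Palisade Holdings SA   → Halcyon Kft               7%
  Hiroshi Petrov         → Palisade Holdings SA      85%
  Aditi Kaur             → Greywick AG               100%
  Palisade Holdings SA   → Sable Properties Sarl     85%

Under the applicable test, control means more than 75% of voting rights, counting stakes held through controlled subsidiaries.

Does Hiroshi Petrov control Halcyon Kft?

Hiroshi holds 85% of Palisade, so Hiroshi controls Palisade.
Palisade holds 85% of Sable, so Hiroshi controls Sable.
Sable holds 100% of Talus, so Hiroshi controls Talus.
Sable and Hiroshi together hold 50% + 50% = 100% of Crestway, so Hiroshi controls Crestway.
Palisade holds 100% of Larkspur, so Hiroshi controls Larkspur.
In Halcyon, Hiroshi's side holds only 7%, not > 75%.
So Hiroshi does not control Halcyon.

No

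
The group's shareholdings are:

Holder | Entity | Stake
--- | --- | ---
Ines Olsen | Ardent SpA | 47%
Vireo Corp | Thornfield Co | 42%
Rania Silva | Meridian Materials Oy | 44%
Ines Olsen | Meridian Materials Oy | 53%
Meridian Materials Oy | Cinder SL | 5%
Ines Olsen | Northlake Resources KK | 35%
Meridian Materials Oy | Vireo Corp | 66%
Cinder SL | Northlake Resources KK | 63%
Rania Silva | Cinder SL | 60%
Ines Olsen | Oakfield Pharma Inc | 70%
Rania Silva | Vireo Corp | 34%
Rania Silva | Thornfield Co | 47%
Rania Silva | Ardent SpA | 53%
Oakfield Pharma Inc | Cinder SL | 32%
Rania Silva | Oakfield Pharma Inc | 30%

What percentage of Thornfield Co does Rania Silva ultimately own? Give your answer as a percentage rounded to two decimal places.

Rania reaches Thornfield along 3 paths.
Via Meridian → Vireo: 44% × 66% × 42% = 12.1968%.
Via Vireo: 34% × 42% = 14.28%.
Direct stake: 47% = 47%.
Total: 12.1968% + 14.28% + 47% = 73.4768%.
Rounded: 73.48%.

73.48%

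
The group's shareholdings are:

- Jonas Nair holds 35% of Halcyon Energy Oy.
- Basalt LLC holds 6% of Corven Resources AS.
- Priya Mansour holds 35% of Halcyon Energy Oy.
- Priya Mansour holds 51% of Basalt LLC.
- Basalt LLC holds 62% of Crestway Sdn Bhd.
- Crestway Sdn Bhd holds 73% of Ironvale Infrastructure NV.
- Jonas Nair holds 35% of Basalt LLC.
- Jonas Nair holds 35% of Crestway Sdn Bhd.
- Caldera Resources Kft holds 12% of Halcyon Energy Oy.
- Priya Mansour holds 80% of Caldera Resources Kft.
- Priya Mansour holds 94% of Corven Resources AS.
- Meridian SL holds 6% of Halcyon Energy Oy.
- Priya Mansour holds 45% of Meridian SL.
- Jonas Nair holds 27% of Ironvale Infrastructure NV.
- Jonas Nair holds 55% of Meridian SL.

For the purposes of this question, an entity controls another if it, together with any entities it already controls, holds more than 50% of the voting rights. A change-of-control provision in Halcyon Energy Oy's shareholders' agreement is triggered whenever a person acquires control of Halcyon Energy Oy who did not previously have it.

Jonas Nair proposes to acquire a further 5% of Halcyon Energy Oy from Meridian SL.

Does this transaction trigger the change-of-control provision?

No

The purchase adds only to Jonas's holdings (Meridian's stake shrinks), so Jonas is the only person who could newly come to control Halcyon.
Jonas holds 55% of Meridian, so Jonas controls Meridian.
In Halcyon, Jonas's side holds only 35% + 6% = 41%, not > 50%.
So before the transaction, Jonas does not control Halcyon.
After the purchase, Jonas's direct stake in Halcyon rises to 35% + 5% = 40%, and Meridian's stake falls to 1%.
After the transaction, Jonas's side holds 40% + 1% = 41% of Halcyon, not > 50%, so Jonas still does not control Halcyon.
No new person acquires control, so the clause is not triggered.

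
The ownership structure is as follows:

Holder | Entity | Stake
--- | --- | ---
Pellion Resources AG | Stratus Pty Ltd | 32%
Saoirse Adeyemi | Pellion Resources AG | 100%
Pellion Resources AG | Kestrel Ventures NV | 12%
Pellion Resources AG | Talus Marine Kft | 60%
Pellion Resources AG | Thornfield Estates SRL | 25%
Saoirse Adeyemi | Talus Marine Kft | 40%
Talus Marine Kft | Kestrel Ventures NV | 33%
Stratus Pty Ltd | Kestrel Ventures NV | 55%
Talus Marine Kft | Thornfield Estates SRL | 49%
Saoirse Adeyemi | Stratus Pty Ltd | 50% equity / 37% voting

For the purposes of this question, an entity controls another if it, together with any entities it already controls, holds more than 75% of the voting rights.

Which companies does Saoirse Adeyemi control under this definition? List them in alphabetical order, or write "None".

Pellion Resources AG, Talus Marine Kft

Saoirse holds 100% of Pellion, so Saoirse controls Pellion.
Pellion and Saoirse together hold 60% + 40% = 100% of Talus, so Saoirse controls Talus.
No other company's threshold is met.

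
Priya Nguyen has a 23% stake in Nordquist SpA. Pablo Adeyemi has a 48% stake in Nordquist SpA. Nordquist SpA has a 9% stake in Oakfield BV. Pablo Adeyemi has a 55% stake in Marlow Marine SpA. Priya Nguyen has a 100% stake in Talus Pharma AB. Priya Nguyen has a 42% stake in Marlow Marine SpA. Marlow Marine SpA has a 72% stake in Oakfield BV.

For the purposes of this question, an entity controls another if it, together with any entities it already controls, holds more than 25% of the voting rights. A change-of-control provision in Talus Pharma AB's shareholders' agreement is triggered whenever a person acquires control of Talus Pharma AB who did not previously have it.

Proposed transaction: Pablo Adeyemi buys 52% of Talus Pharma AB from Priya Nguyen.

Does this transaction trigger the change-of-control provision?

The purchase adds only to Pablo's holdings (Priya's stake shrinks), so Pablo is the only person who could newly come to control Talus.
Pablo holds 55% of Marlow, so Pablo controls Marlow.
Pablo holds 48% of Nordquist, so Pablo controls Nordquist.
Marlow and Nordquist together hold 72% + 9% = 81% of Oakfield, so Pablo controls Oakfield.
Neither Pablo nor any entity Pablo controls holds any voting interest in Talus.
So before the transaction, Pablo does not control Talus.
After the purchase, Pablo holds 52% of Talus directly, and Priya's stake falls to 48%.
Pablo holds 52% of Talus, so Pablo controls Talus.
Pablo did not control Talus before and does after, so the clause is triggered.

Yes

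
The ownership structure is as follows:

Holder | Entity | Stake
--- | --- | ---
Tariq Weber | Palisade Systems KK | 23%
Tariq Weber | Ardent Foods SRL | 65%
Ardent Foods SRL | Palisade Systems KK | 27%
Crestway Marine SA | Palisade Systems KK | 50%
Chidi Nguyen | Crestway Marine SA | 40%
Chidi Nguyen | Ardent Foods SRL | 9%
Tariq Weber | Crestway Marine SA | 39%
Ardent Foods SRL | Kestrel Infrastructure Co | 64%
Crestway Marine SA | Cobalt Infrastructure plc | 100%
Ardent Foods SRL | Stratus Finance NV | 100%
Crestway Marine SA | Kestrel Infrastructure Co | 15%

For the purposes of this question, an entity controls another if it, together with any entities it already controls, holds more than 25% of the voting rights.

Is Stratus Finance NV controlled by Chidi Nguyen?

No

Chidi holds 40% of Crestway, so Chidi controls Crestway.
Crestway holds 50% of Palisade, so Chidi controls Palisade.
Crestway holds 100% of Cobalt, so Chidi controls Cobalt.
Neither Chidi nor any entity Chidi controls holds any voting interest in Stratus.
So Chidi does not control Stratus.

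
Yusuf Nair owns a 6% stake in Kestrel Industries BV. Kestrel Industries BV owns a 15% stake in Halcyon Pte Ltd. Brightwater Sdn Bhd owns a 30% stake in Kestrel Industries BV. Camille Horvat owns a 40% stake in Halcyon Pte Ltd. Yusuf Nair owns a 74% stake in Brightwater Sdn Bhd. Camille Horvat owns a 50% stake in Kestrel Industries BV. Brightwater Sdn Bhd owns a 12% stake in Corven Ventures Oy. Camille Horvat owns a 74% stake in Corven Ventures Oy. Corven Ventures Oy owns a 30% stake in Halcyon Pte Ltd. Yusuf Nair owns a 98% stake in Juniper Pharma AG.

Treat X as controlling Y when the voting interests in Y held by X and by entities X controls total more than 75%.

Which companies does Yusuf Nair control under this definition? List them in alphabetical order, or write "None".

Yusuf holds 98% of Juniper, so Yusuf controls Juniper.
No other company's threshold is met.

Juniper Pharma AG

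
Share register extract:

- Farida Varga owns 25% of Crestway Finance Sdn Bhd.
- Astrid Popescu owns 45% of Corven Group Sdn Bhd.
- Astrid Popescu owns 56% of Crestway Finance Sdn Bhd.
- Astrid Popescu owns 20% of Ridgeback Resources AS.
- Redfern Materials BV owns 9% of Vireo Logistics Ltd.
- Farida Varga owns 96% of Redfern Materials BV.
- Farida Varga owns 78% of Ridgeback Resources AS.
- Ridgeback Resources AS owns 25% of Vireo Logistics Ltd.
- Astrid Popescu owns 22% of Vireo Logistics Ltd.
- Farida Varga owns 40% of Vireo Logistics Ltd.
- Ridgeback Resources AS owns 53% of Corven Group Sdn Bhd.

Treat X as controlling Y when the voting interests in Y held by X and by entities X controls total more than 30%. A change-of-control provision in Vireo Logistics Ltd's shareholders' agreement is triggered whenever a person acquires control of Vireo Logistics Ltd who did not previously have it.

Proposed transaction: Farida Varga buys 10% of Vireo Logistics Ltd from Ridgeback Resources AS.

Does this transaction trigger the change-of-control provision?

The purchase adds only to Farida's holdings (Ridgeback's stake shrinks), so Farida is the only person who could newly come to control Vireo.
Farida holds 96% of Redfern, so Farida controls Redfern.
Farida holds 78% of Ridgeback, so Farida controls Ridgeback.
Ridgeback and Farida and Redfern together hold 25% + 40% + 9% = 74% of Vireo, so Farida controls Vireo.
So Farida already controls Vireo before the transaction.
After the purchase, Farida's direct stake in Vireo rises to 40% + 10% = 50%, and Ridgeback's stake falls to 15%.
Farida controlled Vireo already, so this is not a new person acquiring control; every other person's position is unchanged or reduced.
No new person acquires control, so the clause is not triggered.

No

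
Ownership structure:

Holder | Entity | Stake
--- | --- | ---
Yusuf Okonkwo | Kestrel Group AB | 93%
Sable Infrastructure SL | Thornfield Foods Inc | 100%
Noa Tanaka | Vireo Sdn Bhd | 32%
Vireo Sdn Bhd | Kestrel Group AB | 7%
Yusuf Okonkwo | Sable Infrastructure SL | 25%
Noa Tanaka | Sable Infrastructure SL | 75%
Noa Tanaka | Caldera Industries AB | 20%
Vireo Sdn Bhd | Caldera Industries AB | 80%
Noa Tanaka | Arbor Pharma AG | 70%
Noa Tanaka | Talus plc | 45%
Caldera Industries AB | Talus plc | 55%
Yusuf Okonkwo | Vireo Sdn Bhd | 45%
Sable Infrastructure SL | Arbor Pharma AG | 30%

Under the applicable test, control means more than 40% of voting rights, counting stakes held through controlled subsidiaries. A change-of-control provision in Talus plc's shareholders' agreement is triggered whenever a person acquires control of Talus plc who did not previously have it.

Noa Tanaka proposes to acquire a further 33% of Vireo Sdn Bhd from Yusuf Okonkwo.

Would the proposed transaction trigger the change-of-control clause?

The purchase adds only to Noa's holdings (Yusuf's stake shrinks), so Noa is the only person who could newly come to control Talus.
Noa holds 45% of Talus, so Noa controls Talus.
So Noa already controls Talus before the transaction.
After the purchase, Noa's direct stake in Vireo rises to 32% + 33% = 65%, and Yusuf's stake falls to 12%.
Noa controlled Talus already, so this is not a new person acquiring control; every other person's position is unchanged or reduced.
No new person acquires control, so the clause is not triggered.

No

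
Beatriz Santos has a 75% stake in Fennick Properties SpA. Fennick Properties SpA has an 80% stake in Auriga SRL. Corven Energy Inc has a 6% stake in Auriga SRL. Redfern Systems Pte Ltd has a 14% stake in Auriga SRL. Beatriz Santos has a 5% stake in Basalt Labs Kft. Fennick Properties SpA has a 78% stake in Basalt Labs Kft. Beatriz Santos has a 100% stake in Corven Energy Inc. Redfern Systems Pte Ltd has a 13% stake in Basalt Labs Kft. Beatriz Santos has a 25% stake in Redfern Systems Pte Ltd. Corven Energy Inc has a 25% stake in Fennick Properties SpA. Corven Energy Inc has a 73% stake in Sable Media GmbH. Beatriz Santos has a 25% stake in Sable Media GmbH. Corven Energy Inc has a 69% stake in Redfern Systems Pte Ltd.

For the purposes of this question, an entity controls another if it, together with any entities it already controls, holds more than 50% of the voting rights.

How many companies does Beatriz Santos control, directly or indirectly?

6

Beatriz holds 100% of Corven, so Beatriz controls Corven.
Beatriz and Corven together hold 25% + 69% = 94% of Redfern, so Beatriz controls Redfern.
Corven and Beatriz together hold 25% + 75% = 100% of Fennick, so Beatriz controls Fennick.
Beatriz and Corven together hold 25% + 73% = 98% of Sable, so Beatriz controls Sable.
Fennick and Corven and Redfern together hold 80% + 6% + 14% = 100% of Auriga, so Beatriz controls Auriga.
Beatriz and Redfern and Fennick together hold 5% + 13% + 78% = 96% of Basalt, so Beatriz controls Basalt.
Beatriz controls 6 companies.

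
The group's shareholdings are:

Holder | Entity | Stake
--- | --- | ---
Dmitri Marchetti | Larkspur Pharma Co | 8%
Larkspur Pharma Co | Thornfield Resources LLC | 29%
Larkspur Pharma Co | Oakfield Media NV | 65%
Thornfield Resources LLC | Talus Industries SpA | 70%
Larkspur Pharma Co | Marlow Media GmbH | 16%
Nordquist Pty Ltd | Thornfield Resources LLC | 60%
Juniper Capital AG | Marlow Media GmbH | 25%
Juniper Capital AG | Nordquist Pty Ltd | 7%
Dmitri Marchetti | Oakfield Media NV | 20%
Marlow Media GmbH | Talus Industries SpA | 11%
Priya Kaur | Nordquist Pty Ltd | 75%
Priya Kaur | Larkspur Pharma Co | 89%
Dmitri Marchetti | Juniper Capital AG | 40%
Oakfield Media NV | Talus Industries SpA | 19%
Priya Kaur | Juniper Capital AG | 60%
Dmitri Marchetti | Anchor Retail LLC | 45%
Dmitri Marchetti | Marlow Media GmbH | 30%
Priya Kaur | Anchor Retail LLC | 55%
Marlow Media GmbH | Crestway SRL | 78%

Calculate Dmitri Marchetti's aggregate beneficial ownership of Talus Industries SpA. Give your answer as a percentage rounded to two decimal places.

12.13%

Dmitri reaches Talus along 7 paths.
Via Marlow: 30% × 11% = 3.3%.
Via Larkspur → Marlow: 8% × 16% × 11% = 0.1408%.
Via Juniper → Marlow: 40% × 25% × 11% = 1.1%.
Via Larkspur → Oakfield: 8% × 65% × 19% = 0.988%.
Via Oakfield: 20% × 19% = 3.8%.
Via Juniper → Nordquist → Thornfield: 40% × 7% × 60% × 70% = 1.176%.
Via Larkspur → Thornfield: 8% × 29% × 70% = 1.624%.
Total: 3.3% + 0.1408% + 1.1% + 0.988% + 3.8% + 1.176% + 1.624% = 12.1288%.
Rounded: 12.13%.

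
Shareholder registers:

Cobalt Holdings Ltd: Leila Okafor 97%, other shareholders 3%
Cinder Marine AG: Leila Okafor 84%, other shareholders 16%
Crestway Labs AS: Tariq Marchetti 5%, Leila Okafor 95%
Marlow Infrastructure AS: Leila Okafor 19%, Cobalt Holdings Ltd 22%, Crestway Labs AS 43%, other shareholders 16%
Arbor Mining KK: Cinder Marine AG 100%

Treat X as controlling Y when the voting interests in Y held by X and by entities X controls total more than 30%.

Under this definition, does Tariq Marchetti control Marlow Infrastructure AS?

No

Tariq's largest direct stake is 5% in Crestway, which does not meet the threshold, so Tariq controls no company.
Neither Tariq nor any entity Tariq controls holds any voting interest in Marlow.
So Tariq does not control Marlow.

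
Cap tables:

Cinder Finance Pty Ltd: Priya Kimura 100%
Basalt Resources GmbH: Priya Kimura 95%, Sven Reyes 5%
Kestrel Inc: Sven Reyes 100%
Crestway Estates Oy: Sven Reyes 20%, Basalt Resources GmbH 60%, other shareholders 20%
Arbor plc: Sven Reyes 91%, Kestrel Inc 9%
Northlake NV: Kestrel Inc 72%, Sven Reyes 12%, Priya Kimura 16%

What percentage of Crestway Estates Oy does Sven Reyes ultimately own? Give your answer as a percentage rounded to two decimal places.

Sven reaches Crestway along 2 paths.
Direct stake: 20% = 20%.
Via Basalt: 5% × 60% = 3%.
Total: 20% + 3% = 23%.
Rounded: 23.00%.

23.00%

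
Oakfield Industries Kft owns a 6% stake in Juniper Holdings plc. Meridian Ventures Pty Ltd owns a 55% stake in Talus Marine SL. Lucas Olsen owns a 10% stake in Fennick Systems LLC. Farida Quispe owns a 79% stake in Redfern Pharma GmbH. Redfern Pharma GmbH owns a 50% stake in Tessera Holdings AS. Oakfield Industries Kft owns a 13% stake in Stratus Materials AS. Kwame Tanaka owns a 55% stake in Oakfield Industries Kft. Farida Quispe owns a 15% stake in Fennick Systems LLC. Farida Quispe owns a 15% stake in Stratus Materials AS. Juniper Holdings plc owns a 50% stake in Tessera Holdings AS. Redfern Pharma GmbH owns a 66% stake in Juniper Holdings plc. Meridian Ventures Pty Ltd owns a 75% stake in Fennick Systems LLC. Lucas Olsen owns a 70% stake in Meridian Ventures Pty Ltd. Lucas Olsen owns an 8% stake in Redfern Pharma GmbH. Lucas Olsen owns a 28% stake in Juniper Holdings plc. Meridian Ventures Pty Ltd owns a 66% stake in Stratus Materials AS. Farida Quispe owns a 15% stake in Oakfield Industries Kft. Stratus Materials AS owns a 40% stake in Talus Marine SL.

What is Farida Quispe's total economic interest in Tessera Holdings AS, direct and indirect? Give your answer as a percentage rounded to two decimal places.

66.02%

Farida reaches Tessera along 3 paths.
Via Redfern: 79% × 50% = 39.5%.
Via Redfern → Juniper: 79% × 66% × 50% = 26.07%.
Via Oakfield → Juniper: 15% × 6% × 50% = 0.45%.
Total: 39.5% + 26.07% + 0.45% = 66.02%.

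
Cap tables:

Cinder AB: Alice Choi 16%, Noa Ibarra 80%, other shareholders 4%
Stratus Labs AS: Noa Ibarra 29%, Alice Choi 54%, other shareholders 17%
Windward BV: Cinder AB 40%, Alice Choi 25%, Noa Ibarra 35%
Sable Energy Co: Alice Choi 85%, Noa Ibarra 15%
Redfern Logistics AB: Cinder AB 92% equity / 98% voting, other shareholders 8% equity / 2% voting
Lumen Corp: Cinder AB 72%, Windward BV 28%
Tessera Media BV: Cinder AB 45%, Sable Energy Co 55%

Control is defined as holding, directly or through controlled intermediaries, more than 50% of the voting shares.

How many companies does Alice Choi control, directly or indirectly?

3

Alice holds 54% of Stratus, so Alice controls Stratus.
Alice holds 85% of Sable, so Alice controls Sable.
Sable holds 55% of Tessera, so Alice controls Tessera.
No other company's threshold is met.
Alice controls 3 companies.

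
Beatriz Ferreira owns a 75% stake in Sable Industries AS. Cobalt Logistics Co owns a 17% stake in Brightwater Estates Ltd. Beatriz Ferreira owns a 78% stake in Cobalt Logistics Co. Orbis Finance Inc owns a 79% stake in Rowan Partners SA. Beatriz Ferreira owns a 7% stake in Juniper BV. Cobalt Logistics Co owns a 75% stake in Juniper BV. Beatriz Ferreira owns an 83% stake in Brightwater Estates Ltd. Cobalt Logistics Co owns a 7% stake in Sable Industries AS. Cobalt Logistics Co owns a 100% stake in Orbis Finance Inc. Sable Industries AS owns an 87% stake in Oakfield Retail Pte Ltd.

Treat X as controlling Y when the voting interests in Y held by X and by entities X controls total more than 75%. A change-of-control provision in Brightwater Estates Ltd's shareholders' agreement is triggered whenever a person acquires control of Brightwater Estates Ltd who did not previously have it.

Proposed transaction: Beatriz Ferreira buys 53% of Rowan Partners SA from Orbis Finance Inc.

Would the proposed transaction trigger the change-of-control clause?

No

The purchase adds only to Beatriz's holdings (Orbis's stake shrinks), so Beatriz is the only person who could newly come to control Brightwater.
Beatriz holds 78% of Cobalt, so Beatriz controls Cobalt.
Cobalt and Beatriz together hold 17% + 83% = 100% of Brightwater, so Beatriz controls Brightwater.
So Beatriz already controls Brightwater before the transaction.
After the purchase, Beatriz holds 53% of Rowan directly, and Orbis's stake falls to 26%.
Beatriz controlled Brightwater already, so this is not a new person acquiring control; every other person's position is unchanged or reduced.
No new person acquires control, so the clause is not triggered.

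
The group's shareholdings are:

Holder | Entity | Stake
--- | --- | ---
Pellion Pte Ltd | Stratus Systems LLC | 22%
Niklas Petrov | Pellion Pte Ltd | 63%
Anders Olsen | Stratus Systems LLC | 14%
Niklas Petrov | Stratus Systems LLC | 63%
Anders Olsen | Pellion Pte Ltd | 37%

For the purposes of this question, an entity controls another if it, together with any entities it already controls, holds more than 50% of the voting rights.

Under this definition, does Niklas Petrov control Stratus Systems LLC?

Yes

Niklas holds 63% of Pellion, so Niklas controls Pellion.
Niklas and Pellion together hold 63% + 22% = 85% of Stratus, so Niklas controls Stratus.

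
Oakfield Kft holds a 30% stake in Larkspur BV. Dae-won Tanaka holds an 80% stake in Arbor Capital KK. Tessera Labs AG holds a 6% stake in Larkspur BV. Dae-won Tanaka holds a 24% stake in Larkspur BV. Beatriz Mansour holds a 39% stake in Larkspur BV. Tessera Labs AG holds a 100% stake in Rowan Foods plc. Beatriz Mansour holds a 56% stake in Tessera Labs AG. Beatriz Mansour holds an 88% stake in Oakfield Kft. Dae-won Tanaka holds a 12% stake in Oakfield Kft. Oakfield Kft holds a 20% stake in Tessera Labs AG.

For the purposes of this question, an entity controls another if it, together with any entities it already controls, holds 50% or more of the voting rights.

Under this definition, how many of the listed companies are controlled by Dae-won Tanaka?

Dae-won holds 80% of Arbor, so Dae-won controls Arbor.
No other company's threshold is met.
Dae-won controls 1 company.

1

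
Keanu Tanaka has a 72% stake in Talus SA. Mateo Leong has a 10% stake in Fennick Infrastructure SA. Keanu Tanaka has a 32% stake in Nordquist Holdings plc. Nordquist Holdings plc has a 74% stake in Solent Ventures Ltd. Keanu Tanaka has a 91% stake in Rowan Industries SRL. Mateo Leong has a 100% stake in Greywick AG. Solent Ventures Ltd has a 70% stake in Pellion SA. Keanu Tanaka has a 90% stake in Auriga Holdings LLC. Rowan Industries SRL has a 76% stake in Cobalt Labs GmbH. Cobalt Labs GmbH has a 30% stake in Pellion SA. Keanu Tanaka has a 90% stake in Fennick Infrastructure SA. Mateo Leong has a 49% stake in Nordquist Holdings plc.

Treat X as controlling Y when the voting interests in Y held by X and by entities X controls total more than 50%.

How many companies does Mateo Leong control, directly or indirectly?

Mateo holds 100% of Greywick, so Mateo controls Greywick.
No other company's threshold is met.
Mateo controls 1 company.

1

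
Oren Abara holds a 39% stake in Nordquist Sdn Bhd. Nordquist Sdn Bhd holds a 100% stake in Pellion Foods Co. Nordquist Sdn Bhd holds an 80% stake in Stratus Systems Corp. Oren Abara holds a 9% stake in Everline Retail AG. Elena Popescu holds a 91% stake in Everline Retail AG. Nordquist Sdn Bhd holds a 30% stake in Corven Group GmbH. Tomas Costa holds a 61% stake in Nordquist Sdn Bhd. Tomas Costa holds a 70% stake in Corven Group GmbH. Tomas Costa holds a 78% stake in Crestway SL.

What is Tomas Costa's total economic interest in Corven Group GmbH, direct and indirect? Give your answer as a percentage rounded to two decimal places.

Tomas reaches Corven along 2 paths.
Direct stake: 70% = 70%.
Via Nordquist: 61% × 30% = 18.3%.
Total: 70% + 18.3% = 88.3%.
Rounded: 88.30%.

88.30%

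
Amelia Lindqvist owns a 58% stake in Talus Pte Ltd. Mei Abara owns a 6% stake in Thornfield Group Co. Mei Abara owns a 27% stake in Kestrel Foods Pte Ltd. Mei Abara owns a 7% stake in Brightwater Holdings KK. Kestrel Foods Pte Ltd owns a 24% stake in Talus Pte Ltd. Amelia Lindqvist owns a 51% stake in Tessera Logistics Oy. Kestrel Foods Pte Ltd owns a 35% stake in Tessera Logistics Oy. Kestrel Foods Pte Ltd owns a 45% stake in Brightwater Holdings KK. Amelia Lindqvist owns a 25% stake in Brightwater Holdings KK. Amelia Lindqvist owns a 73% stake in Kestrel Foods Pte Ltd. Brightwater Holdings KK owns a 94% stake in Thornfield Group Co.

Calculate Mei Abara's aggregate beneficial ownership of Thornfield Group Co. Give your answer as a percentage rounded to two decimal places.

Mei reaches Thornfield along 3 paths.
Direct stake: 6% = 6%.
Via Kestrel → Brightwater: 27% × 45% × 94% = 11.421%.
Via Brightwater: 7% × 94% = 6.58%.
Total: 6% + 11.421% + 6.58% = 24.001%.
Rounded: 24.00%.

24.00%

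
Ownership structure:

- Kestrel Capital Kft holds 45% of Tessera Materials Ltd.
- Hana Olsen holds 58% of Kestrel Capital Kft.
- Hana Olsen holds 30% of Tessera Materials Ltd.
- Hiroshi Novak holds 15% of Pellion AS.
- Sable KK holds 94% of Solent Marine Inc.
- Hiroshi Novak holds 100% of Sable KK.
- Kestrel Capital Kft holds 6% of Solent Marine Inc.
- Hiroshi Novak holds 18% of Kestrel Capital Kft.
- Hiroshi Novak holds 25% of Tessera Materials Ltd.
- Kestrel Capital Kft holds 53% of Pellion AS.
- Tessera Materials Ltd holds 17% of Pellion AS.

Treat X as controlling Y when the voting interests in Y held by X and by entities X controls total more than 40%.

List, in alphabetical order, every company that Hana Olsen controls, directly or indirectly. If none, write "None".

Hana holds 58% of Kestrel, so Hana controls Kestrel.
Hana and Kestrel together hold 30% + 45% = 75% of Tessera, so Hana controls Tessera.
Tessera and Kestrel together hold 17% + 53% = 70% of Pellion, so Hana controls Pellion.
No other company's threshold is met.

Kestrel Capital Kft, Pellion AS, Tessera Materials Ltd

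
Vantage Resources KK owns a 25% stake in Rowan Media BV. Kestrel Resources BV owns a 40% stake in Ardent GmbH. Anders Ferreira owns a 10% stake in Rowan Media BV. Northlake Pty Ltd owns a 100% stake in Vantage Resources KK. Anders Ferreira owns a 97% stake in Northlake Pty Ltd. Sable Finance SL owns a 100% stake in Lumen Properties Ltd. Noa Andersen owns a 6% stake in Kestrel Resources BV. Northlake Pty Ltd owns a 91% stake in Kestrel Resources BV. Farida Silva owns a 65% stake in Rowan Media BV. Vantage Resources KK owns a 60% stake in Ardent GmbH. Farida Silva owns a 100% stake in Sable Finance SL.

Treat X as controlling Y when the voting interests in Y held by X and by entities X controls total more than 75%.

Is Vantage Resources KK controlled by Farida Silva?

No

Farida holds 100% of Sable, so Farida controls Sable.
Sable holds 100% of Lumen, so Farida controls Lumen.
Neither Farida nor any entity Farida controls holds any voting interest in Vantage.
So Farida does not control Vantage.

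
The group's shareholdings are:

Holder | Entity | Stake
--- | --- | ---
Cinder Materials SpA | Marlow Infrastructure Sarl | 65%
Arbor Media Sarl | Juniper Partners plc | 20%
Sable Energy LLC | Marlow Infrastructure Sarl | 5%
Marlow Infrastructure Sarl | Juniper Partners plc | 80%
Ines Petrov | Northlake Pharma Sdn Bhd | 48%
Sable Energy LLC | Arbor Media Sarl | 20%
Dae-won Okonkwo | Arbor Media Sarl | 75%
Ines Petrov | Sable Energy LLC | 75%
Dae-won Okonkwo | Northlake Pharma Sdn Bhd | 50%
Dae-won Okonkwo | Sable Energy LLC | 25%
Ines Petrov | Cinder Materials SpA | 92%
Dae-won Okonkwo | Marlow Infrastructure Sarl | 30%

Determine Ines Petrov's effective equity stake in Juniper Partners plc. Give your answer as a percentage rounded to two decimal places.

Ines reaches Juniper along 3 paths.
Via Sable → Arbor: 75% × 20% × 20% = 3%.
Via Sable → Marlow: 75% × 5% × 80% = 3%.
Via Cinder → Marlow: 92% × 65% × 80% = 47.84%.
Total: 3% + 3% + 47.84% = 53.84%.

53.84%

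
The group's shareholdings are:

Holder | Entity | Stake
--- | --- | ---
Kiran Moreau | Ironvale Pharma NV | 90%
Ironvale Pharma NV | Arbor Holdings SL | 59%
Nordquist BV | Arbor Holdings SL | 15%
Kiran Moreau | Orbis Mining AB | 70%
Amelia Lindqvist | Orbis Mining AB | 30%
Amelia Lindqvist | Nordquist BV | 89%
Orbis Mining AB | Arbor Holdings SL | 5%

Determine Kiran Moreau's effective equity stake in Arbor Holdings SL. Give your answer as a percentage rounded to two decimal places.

Kiran reaches Arbor along 2 paths.
Via Ironvale: 90% × 59% = 53.1%.
Via Orbis: 70% × 5% = 3.5%.
Total: 53.1% + 3.5% = 56.6%.
Rounded: 56.60%.

56.60%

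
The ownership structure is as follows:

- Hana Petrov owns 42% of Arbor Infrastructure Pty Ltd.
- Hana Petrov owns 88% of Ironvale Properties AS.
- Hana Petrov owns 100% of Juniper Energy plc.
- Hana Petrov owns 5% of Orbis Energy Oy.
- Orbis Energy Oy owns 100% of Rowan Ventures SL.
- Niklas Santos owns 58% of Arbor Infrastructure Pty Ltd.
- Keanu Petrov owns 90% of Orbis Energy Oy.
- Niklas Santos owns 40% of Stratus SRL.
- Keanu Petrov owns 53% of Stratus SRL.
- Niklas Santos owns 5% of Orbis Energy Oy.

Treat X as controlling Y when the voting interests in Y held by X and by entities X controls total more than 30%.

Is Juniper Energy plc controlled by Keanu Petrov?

Keanu holds 53% of Stratus, so Keanu controls Stratus.
Keanu holds 90% of Orbis, so Keanu controls Orbis.
Orbis holds 100% of Rowan, so Keanu controls Rowan.
Neither Keanu nor any entity Keanu controls holds any voting interest in Juniper.
So Keanu does not control Juniper.

No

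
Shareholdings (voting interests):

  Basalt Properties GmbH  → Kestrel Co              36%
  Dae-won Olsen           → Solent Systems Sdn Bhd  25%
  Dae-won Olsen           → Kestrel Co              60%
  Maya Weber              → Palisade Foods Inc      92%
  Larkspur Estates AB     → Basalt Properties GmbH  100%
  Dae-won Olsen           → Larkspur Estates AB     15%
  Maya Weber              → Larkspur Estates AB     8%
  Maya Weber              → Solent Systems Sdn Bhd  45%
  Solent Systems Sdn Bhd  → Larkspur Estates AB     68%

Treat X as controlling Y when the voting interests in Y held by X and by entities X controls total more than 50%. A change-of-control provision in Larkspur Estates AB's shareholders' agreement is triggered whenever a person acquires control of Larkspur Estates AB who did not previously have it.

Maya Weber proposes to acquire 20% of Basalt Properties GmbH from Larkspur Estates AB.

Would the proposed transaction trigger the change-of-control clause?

No

The purchase adds only to Maya's holdings (Larkspur's stake shrinks), so Maya is the only person who could newly come to control Larkspur.
Maya holds 92% of Palisade, so Maya controls Palisade.
In Larkspur, Maya's side holds only 8%, not > 50%.
So before the transaction, Maya does not control Larkspur.
After the purchase, Maya holds 20% of Basalt directly, and Larkspur's stake falls to 80%.
Maya's side now holds 20% of Basalt, not > 50%, so Maya still does not control Basalt.
After the transaction, Maya's side holds 8% of Larkspur, not > 50%, so Maya still does not control Larkspur.
No new person acquires control, so the clause is not triggered.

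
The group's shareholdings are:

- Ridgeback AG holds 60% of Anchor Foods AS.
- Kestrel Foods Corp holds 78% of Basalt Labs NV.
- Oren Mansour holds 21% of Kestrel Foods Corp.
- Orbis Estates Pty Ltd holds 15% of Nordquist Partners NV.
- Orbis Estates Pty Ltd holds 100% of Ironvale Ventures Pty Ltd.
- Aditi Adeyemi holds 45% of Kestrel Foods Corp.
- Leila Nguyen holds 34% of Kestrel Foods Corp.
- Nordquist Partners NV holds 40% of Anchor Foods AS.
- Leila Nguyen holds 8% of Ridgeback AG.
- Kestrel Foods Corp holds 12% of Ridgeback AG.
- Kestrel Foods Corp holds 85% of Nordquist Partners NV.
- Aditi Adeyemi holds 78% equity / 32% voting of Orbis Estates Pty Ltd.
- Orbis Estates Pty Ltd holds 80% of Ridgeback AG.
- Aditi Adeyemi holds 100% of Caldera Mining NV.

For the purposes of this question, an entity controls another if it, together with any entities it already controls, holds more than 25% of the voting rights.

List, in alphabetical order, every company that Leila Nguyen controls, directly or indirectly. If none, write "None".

Anchor Foods AS, Basalt Labs NV, Kestrel Foods Corp, Nordquist Partners NV

Leila holds 34% of Kestrel, so Leila controls Kestrel.
Kestrel holds 85% of Nordquist, so Leila controls Nordquist.
Kestrel holds 78% of Basalt, so Leila controls Basalt.
Nordquist holds 40% of Anchor, so Leila controls Anchor.
No other company's threshold is met.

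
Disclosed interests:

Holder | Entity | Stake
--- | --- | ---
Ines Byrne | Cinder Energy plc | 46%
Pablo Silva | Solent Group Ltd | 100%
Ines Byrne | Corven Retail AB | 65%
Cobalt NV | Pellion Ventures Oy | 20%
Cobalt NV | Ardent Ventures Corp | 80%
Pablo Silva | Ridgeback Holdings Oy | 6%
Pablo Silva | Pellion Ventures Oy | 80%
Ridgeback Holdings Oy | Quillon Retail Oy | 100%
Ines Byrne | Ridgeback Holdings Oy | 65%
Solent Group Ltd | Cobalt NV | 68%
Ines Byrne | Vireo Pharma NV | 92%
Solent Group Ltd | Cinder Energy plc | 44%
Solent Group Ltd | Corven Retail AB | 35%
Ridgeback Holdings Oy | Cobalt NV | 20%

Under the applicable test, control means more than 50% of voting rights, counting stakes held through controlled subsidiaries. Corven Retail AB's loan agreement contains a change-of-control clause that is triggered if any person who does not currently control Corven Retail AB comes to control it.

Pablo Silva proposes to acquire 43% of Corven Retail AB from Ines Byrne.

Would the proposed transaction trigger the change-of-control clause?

Yes

The purchase adds only to Pablo's holdings (Ines's stake shrinks), so Pablo is the only person who could newly come to control Corven.
Pablo holds 100% of Solent, so Pablo controls Solent.
Solent holds 68% of Cobalt, so Pablo controls Cobalt.
Cobalt holds 80% of Ardent, so Pablo controls Ardent.
Pablo and Cobalt together hold 80% + 20% = 100% of Pellion, so Pablo controls Pellion.
In Corven, Pablo's side holds only 35%, not > 50%.
So before the transaction, Pablo does not control Corven.
After the purchase, Pablo holds 43% of Corven directly, and Ines's stake falls to 22%.
Solent and Pablo together hold 35% + 43% = 78% of Corven, so Pablo controls Corven.
Pablo did not control Corven before and does after, so the clause is triggered.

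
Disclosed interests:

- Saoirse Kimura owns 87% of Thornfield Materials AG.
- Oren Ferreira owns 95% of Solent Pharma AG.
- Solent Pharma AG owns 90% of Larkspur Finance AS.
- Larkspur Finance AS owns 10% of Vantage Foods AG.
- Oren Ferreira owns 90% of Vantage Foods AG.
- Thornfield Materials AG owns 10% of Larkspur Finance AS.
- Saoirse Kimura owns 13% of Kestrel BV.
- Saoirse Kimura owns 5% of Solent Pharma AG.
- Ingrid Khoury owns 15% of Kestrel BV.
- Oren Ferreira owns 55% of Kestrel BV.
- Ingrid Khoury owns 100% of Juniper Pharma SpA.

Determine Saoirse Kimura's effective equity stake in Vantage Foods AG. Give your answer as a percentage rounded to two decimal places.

Saoirse reaches Vantage along 2 paths.
Via Thornfield → Larkspur: 87% × 10% × 10% = 0.87%.
Via Solent → Larkspur: 5% × 90% × 10% = 0.45%.
Total: 0.87% + 0.45% = 1.32%.

1.32%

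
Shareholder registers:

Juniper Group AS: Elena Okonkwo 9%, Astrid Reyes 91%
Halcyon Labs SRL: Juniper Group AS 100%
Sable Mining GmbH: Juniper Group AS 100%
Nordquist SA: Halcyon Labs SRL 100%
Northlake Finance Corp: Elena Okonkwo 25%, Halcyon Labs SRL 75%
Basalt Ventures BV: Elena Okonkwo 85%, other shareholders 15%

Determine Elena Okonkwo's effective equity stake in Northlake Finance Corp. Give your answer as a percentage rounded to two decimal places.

Elena reaches Northlake along 2 paths.
Direct stake: 25% = 25%.
Via Juniper → Halcyon: 9% × 100% × 75% = 6.75%.
Total: 25% + 6.75% = 31.75%.

31.75%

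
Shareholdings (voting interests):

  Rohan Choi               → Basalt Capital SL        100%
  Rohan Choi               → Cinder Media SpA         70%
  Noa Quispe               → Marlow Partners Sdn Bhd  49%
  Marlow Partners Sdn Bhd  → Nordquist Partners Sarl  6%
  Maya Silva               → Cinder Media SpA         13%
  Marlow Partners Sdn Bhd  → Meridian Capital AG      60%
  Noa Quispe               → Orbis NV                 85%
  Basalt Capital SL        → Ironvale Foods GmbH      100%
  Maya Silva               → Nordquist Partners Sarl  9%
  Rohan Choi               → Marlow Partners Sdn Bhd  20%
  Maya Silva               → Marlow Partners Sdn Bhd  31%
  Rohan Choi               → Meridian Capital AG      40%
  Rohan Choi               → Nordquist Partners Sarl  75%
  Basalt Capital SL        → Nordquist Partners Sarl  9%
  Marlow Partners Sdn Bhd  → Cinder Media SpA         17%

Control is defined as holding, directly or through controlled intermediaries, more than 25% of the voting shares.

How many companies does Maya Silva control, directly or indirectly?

Maya holds 31% of Marlow, so Maya controls Marlow.
Marlow and Maya together hold 17% + 13% = 30% of Cinder, so Maya controls Cinder.
Marlow holds 60% of Meridian, so Maya controls Meridian.
No other company's threshold is met.
Maya controls 3 companies.

3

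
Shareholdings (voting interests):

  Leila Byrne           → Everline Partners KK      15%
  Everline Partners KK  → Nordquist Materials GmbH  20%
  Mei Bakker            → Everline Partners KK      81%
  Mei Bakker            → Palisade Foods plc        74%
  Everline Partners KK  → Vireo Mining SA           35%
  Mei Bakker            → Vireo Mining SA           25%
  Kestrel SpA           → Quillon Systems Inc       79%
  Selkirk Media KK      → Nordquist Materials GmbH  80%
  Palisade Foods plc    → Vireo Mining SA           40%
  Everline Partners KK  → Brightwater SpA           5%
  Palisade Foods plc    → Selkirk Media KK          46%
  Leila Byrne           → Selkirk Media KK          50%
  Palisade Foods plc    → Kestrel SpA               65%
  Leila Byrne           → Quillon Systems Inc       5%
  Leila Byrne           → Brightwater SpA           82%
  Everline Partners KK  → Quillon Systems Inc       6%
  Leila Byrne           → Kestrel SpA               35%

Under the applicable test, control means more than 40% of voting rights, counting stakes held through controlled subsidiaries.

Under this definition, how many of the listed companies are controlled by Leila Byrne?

Leila holds 50% of Selkirk, so Leila controls Selkirk.
Leila holds 82% of Brightwater, so Leila controls Brightwater.
Selkirk holds 80% of Nordquist, so Leila controls Nordquist.
No other company's threshold is met.
Leila controls 3 companies.

3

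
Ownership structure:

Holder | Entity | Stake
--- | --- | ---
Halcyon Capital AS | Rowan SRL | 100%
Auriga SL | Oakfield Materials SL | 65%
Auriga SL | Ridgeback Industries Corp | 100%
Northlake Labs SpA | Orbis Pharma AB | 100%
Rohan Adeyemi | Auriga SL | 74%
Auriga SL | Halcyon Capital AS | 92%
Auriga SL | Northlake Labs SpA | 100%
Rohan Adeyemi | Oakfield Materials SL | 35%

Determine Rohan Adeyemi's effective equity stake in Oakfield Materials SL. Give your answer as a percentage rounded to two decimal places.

83.10%

Rohan reaches Oakfield along 2 paths.
Via Auriga: 74% × 65% = 48.1%.
Direct stake: 35% = 35%.
Total: 48.1% + 35% = 83.1%.
Rounded: 83.10%.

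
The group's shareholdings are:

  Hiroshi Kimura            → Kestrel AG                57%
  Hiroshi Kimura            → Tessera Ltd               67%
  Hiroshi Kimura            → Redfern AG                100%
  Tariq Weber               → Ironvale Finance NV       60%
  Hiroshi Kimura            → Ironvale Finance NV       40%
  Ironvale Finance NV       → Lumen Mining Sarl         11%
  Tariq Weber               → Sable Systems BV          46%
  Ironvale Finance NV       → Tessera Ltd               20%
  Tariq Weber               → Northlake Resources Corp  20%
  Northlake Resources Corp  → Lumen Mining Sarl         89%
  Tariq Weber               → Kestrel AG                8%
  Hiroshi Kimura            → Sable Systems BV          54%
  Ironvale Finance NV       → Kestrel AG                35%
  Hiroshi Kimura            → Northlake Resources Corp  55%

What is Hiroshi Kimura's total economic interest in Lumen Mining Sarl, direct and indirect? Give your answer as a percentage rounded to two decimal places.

Hiroshi reaches Lumen along 2 paths.
Via Northlake: 55% × 89% = 48.95%.
Via Ironvale: 40% × 11% = 4.4%.
Total: 48.95% + 4.4% = 53.35%.

53.35%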